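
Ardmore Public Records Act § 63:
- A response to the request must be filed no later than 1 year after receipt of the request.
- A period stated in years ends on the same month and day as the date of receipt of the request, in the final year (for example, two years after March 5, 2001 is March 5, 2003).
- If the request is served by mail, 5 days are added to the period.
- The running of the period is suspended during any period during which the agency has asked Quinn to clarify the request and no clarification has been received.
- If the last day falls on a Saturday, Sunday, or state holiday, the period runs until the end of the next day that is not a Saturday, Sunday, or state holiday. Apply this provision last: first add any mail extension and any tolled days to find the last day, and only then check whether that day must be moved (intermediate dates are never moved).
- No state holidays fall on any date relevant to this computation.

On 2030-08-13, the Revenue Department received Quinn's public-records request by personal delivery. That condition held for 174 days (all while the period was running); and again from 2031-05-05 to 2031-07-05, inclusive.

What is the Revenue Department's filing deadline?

April 5, 2032

1 year after 2030-08-13 is August 13, 2031.
Service was not by mail, so no mail extension applies.
Tolling adds 174 days: August 13, 2031 + 174 days = February 3, 2032.
From May 5, 2031 through July 5, 2031 inclusive is 62 days; tolling adds 62 days: February 3, 2032 + 62 days = April 5, 2032.
April 5, 2032 is a Monday and not a state holiday, so no extension applies.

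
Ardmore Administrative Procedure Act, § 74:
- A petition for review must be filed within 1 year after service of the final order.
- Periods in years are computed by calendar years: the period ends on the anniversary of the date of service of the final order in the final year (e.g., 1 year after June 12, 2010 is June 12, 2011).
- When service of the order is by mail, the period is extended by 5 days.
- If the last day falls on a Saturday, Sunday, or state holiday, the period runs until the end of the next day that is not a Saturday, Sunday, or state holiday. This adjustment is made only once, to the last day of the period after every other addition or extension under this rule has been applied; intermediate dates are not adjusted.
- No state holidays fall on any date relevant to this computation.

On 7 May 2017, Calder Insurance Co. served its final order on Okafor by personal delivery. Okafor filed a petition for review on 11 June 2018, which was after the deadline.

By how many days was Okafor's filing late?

35 days

1 year after 7 May 2017 is May 7, 2018.
Service was not by mail, so no mail extension applies.
May 7, 2018 is a Monday and not a state holiday, so no extension applies.
The deadline is May 7, 2018; from May 7, 2018 to June 11, 2018 is 35 days.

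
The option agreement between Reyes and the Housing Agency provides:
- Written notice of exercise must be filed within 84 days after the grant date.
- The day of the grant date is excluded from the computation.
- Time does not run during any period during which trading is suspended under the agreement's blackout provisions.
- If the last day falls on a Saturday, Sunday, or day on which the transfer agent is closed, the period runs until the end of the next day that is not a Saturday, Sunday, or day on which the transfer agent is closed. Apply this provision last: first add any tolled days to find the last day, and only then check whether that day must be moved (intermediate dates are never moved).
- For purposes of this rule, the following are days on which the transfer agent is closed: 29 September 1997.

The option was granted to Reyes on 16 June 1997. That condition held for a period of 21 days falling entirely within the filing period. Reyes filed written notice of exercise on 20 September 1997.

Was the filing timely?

84 days after 16 June 1997 is September 8, 1997.
Tolling adds 21 days: September 8, 1997 + 21 days = September 29, 1997.
September 29, 1997 is a listed holiday. The next qualifying day is September 30, 1997.
The deadline is September 30, 1997; the filing on September 20, 1997 is on or before that date.

Yes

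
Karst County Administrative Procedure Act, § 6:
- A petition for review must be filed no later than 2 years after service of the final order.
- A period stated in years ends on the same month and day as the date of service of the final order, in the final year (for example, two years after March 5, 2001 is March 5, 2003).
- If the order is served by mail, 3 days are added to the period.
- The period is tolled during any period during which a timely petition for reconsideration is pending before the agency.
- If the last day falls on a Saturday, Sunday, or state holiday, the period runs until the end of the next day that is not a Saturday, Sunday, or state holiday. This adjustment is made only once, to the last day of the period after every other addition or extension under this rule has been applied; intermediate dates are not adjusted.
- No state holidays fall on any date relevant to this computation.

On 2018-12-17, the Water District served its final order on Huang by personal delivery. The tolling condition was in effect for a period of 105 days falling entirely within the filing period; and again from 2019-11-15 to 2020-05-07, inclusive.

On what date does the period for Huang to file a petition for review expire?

2 years after 2018-12-17 is December 17, 2020.
Service was not by mail, so no mail extension applies.
Tolling adds 105 days: December 17, 2020 + 105 days = April 1, 2021.
From November 15, 2019 through May 7, 2020 inclusive is 175 days; tolling adds 175 days: April 1, 2021 + 175 days = September 23, 2021.
September 23, 2021 is a Thursday and not a state holiday, so no extension applies.

September 23, 2021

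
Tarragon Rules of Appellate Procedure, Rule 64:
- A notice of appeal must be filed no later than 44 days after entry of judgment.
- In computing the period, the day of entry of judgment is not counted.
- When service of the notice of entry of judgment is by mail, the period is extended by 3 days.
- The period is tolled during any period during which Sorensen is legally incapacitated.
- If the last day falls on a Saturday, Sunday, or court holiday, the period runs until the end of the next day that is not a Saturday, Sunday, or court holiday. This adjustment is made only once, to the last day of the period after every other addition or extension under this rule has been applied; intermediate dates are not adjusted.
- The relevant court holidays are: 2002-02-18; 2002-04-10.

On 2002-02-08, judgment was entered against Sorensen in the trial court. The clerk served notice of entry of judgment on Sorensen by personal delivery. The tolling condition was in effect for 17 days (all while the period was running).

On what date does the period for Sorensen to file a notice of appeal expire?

April 11, 2002

44 days after 2002-02-08 is March 24, 2002.
Service was not by mail, so no mail extension applies.
Tolling adds 17 days: March 24, 2002 + 17 days = April 10, 2002.
April 10, 2002 is a listed holiday. The next qualifying day is April 11, 2002.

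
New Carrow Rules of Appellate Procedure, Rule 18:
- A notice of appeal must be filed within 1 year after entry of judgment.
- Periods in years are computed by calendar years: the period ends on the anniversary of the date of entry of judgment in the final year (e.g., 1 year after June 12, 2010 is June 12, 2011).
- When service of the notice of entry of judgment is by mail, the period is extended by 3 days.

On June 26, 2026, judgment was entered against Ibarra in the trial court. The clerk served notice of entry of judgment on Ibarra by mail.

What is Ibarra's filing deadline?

June 29, 2027

1 year after June 26, 2026 is June 26, 2027.
Service was by mail, adding 3 days: June 26, 2027 + 3 days = June 29, 2027.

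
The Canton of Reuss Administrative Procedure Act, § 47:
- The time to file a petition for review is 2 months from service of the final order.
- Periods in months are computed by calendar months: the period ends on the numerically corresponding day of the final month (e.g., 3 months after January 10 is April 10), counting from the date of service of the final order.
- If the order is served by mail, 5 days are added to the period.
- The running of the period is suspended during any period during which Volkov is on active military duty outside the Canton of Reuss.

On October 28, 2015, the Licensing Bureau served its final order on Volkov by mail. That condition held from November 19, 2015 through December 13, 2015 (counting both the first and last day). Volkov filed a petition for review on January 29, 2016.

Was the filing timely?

2 months after October 28, 2015 is December 28, 2015.
Service was by mail, adding 5 days: December 28, 2015 + 5 days = January 2, 2016.
From November 19, 2015 through December 13, 2015 inclusive is 25 days; tolling adds 25 days: January 2, 2016 + 25 days = January 27, 2016.
The deadline is January 27, 2016; the filing on January 29, 2016 is after that date.

No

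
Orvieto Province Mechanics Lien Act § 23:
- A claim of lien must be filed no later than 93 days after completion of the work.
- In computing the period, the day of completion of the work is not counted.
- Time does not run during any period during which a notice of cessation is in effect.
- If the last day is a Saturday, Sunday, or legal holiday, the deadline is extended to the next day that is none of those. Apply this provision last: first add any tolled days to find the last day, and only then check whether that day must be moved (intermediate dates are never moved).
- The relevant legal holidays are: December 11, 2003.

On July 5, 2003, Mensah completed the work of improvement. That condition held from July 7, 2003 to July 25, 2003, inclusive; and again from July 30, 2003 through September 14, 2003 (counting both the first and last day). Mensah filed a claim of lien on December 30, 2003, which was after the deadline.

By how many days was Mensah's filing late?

18 days

93 days after July 5, 2003 is October 6, 2003.
From July 7, 2003 through July 25, 2003 inclusive is 19 days; tolling adds 19 days: October 6, 2003 + 19 days = October 25, 2003.
From July 30, 2003 through September 14, 2003 inclusive is 47 days; tolling adds 47 days: October 25, 2003 + 47 days = December 11, 2003.
December 11, 2003 is a listed holiday. The next qualifying day is December 12, 2003.
The deadline is December 12, 2003; from December 12, 2003 to December 30, 2003 is 18 days.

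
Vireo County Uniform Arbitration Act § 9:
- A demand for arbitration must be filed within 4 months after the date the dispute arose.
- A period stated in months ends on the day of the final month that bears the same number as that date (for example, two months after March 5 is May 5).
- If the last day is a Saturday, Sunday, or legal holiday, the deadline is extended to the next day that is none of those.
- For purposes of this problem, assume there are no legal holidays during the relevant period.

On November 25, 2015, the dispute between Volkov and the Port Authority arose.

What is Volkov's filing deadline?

4 months after November 25, 2015 is March 25, 2016.
March 25, 2016 is a Friday and not a legal holiday, so no extension applies.

March 25, 2016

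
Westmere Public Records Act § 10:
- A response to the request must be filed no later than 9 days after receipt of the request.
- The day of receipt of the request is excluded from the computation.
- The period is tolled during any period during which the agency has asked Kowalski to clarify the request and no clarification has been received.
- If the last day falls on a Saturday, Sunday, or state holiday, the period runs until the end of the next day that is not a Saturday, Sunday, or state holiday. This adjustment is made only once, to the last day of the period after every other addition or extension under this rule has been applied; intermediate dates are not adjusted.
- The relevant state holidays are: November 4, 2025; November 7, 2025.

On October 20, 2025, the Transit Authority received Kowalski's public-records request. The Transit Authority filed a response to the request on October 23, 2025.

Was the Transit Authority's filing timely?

9 days after October 20, 2025 is October 29, 2025.
October 29, 2025 is a Wednesday and not a state holiday, so no extension applies.
The deadline is October 29, 2025; the filing on October 23, 2025 is on or before that date.

Yes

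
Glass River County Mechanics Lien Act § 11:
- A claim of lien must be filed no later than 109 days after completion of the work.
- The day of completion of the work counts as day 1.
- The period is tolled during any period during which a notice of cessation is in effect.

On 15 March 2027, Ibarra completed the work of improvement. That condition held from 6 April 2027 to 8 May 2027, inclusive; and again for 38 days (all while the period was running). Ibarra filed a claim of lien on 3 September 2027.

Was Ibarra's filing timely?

Yes

Counting 15 March 2027 as day 1, day 109 is July 1, 2027.
From April 6, 2027 through May 8, 2027 inclusive is 33 days; tolling adds 33 days: July 1, 2027 + 33 days = August 3, 2027.
Tolling adds 38 days: August 3, 2027 + 38 days = September 10, 2027.
The deadline is September 10, 2027; the filing on September 3, 2027 is on or before that date.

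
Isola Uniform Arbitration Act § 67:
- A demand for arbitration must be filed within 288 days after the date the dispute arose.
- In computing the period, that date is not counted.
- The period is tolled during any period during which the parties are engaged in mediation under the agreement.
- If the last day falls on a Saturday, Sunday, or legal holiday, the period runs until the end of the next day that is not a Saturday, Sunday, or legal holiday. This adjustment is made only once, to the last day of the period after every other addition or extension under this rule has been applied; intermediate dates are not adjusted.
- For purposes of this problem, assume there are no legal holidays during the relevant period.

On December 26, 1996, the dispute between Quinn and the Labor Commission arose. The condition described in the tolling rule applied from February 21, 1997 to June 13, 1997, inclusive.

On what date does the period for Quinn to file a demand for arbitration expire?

February 2, 1998

288 days after December 26, 1996 is October 10, 1997.
From February 21, 1997 through June 13, 1997 inclusive is 113 days; tolling adds 113 days: October 10, 1997 + 113 days = January 31, 1998.
January 31, 1998 is Saturday; February 1, 1998 is Sunday. The next qualifying day is February 2, 1998.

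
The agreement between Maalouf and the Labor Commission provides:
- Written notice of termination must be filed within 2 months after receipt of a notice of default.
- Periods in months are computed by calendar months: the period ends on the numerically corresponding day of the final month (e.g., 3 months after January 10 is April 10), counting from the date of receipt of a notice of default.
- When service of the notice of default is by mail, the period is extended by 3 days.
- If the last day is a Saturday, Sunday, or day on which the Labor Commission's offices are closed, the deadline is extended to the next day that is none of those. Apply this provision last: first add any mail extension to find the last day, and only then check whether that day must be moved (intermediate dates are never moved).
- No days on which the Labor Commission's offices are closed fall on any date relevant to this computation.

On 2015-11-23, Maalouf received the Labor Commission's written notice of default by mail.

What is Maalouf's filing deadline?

2 months after 2015-11-23 is January 23, 2016.
Service was by mail, adding 3 days: January 23, 2016 + 3 days = January 26, 2016.
January 26, 2016 is a Tuesday and not a day on which the Labor Commission's offices are closed, so no extension applies.

January 26, 2016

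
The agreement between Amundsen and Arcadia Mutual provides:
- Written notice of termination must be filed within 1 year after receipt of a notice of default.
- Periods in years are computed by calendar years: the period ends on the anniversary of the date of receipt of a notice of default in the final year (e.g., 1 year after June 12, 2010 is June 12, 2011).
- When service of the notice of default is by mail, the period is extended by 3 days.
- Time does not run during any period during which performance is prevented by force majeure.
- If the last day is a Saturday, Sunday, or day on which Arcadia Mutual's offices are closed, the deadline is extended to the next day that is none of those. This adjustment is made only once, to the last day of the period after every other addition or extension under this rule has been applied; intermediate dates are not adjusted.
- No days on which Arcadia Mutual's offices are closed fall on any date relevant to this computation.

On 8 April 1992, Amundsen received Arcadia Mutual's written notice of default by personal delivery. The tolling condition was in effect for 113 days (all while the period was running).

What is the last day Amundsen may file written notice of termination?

July 30, 1993

1 year after 8 April 1992 is April 8, 1993.
Service was not by mail, so no mail extension applies.
Tolling adds 113 days: April 8, 1993 + 113 days = July 30, 1993.
July 30, 1993 is a Friday and not a day on which Arcadia Mutual's offices are closed, so no extension applies.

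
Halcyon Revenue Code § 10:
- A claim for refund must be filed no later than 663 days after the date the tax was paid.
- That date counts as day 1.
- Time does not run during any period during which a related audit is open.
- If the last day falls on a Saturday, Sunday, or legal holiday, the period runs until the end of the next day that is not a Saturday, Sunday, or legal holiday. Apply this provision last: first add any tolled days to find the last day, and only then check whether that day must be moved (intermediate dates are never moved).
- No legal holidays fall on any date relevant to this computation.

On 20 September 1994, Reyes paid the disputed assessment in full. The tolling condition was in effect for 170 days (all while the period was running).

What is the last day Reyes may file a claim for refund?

Counting 20 September 1994 as day 1, day 663 is July 13, 1996.
Tolling adds 170 days: July 13, 1996 + 170 days = December 30, 1996.
December 30, 1996 is a Monday and not a legal holiday, so no extension applies.

December 30, 1996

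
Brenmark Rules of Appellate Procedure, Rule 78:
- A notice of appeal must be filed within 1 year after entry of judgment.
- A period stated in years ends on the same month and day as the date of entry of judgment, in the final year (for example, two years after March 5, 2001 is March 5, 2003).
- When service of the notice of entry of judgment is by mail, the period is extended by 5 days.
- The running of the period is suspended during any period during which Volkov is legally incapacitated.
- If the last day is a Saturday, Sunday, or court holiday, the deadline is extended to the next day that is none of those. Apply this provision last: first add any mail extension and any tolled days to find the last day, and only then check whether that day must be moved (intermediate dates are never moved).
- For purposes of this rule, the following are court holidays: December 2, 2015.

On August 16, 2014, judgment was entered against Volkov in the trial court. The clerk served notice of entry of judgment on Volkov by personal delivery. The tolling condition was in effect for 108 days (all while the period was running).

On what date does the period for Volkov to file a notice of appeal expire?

December 3, 2015

1 year after August 16, 2014 is August 16, 2015.
Service was not by mail, so no mail extension applies.
Tolling adds 108 days: August 16, 2015 + 108 days = December 2, 2015.
December 2, 2015 is a listed holiday. The next qualifying day is December 3, 2015.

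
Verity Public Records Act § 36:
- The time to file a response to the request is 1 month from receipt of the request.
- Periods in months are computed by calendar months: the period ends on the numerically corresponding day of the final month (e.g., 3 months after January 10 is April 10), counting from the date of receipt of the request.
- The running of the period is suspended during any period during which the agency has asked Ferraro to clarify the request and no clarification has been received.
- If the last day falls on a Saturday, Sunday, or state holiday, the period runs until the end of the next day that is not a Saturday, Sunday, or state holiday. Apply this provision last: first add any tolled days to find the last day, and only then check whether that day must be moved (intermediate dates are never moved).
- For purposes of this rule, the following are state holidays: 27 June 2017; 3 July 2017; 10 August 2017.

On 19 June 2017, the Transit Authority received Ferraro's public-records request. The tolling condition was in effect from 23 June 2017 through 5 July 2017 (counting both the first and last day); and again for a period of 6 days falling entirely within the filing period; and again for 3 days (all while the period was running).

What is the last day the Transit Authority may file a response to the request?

August 11, 2017

1 month after 19 June 2017 is July 19, 2017.
From June 23, 2017 through July 5, 2017 inclusive is 13 days; tolling adds 13 days: July 19, 2017 + 13 days = August 1, 2017.
Tolling adds 6 days: August 1, 2017 + 6 days = August 7, 2017.
Tolling adds 3 days: August 7, 2017 + 3 days = August 10, 2017.
August 10, 2017 is a listed holiday. The next qualifying day is August 11, 2017.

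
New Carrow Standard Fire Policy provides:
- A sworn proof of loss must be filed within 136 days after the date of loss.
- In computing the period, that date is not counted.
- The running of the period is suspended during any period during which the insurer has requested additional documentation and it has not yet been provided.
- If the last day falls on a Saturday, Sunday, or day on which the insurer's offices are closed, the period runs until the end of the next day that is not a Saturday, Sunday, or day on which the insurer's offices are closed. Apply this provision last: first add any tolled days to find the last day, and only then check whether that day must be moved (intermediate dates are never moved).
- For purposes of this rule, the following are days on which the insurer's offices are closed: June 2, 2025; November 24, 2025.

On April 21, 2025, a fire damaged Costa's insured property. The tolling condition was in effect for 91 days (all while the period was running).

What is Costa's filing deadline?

136 days after April 21, 2025 is September 4, 2025.
Tolling adds 91 days: September 4, 2025 + 91 days = December 4, 2025.
December 4, 2025 is a Thursday and not a day on which the insurer's offices are closed, so no extension applies.

December 4, 2025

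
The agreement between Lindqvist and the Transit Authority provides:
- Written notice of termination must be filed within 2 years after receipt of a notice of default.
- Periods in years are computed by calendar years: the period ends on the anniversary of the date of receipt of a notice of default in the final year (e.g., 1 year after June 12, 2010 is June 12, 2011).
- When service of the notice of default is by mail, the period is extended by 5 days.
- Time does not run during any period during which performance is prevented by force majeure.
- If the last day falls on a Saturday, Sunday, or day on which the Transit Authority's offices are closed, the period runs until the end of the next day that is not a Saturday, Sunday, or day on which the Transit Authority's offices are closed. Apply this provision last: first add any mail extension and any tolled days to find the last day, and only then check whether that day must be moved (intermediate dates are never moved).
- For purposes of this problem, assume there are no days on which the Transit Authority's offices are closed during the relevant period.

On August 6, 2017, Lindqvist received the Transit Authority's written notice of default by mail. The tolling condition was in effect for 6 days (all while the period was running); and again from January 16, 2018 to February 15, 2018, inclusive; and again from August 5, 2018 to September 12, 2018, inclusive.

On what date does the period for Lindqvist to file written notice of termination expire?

October 28, 2019

2 years after August 6, 2017 is August 6, 2019.
Service was by mail, adding 5 days: August 6, 2019 + 5 days = August 11, 2019.
Tolling adds 6 days: August 11, 2019 + 6 days = August 17, 2019.
From January 16, 2018 through February 15, 2018 inclusive is 31 days; tolling adds 31 days: August 17, 2019 + 31 days = September 17, 2019.
From August 5, 2018 through September 12, 2018 inclusive is 39 days; tolling adds 39 days: September 17, 2019 + 39 days = October 26, 2019.
October 26, 2019 is Saturday; October 27, 2019 is Sunday. The next qualifying day is October 28, 2019.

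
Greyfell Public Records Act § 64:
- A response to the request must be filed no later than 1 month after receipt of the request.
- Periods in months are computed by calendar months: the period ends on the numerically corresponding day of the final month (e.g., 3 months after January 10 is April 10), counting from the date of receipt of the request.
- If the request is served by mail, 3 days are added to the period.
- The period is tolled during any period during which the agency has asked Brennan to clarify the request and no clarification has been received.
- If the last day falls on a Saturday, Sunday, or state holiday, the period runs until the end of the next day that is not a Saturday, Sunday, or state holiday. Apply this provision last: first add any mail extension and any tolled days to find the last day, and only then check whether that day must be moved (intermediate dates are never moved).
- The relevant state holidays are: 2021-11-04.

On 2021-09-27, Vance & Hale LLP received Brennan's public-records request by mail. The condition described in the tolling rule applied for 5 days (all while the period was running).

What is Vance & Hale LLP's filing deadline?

1 month after 2021-09-27 is October 27, 2021.
Service was by mail, adding 3 days: October 27, 2021 + 3 days = October 30, 2021.
Tolling adds 5 days: October 30, 2021 + 5 days = November 4, 2021.
November 4, 2021 is a listed holiday. The next qualifying day is November 5, 2021.

November 5, 2021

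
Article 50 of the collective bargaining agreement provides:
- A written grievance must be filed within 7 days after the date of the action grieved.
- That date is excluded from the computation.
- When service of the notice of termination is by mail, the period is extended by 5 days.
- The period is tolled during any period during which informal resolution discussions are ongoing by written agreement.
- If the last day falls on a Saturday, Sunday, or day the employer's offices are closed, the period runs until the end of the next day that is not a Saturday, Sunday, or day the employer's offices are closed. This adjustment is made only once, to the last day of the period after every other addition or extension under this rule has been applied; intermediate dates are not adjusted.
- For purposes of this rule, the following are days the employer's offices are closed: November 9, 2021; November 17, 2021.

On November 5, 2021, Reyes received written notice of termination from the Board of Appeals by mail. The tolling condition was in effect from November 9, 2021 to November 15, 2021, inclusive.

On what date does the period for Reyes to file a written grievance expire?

November 24, 2021

7 days after November 5, 2021 is November 12, 2021.
Service was by mail, adding 5 days: November 12, 2021 + 5 days = November 17, 2021.
From November 9, 2021 through November 15, 2021 inclusive is 7 days; tolling adds 7 days: November 17, 2021 + 7 days = November 24, 2021.
November 24, 2021 is a Wednesday and not a day the employer's offices are closed, so no extension applies.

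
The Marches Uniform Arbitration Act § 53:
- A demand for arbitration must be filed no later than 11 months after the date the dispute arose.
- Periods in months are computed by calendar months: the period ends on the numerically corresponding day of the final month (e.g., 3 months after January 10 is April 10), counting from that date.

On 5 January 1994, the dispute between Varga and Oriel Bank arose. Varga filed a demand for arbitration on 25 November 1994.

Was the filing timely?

11 months after 5 January 1994 is December 5, 1994.
The deadline is December 5, 1994; the filing on November 25, 1994 is on or before that date.

Yes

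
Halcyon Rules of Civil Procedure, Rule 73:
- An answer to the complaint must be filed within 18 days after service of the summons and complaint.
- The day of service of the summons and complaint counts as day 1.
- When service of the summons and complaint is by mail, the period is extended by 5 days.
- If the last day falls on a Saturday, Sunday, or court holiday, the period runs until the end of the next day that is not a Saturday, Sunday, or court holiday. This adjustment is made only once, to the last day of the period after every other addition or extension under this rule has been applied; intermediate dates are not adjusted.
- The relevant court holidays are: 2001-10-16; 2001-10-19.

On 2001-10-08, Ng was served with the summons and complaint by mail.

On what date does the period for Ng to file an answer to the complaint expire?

October 30, 2001

Counting 2001-10-08 as day 1, day 18 is October 25, 2001.
Service was by mail, adding 5 days: October 25, 2001 + 5 days = October 30, 2001.
October 30, 2001 is a Tuesday and not a court holiday, so no extension applies.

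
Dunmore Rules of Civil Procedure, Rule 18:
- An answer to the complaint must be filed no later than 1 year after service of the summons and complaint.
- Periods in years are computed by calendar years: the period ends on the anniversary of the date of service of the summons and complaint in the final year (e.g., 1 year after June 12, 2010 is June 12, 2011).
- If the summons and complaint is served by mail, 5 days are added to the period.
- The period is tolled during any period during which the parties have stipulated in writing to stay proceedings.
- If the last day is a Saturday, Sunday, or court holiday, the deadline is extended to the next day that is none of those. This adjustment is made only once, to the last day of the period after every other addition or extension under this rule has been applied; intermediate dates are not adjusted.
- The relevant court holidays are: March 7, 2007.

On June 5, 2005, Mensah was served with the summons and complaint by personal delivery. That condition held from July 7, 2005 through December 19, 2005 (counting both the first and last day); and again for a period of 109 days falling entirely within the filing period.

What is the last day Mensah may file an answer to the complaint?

1 year after June 5, 2005 is June 5, 2006.
Service was not by mail, so no mail extension applies.
From July 7, 2005 through December 19, 2005 inclusive is 166 days; tolling adds 166 days: June 5, 2006 + 166 days = November 18, 2006.
Tolling adds 109 days: November 18, 2006 + 109 days = March 7, 2007.
March 7, 2007 is a listed holiday. The next qualifying day is March 8, 2007.

March 8, 2007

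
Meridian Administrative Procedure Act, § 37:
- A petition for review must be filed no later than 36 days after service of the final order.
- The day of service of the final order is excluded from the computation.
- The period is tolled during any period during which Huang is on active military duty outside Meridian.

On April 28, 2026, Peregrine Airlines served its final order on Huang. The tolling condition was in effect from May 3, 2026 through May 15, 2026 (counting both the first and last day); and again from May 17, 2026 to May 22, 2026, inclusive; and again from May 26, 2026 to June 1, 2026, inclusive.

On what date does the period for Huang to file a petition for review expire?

June 29, 2026

36 days after April 28, 2026 is June 3, 2026.
From May 3, 2026 through May 15, 2026 inclusive is 13 days; tolling adds 13 days: June 3, 2026 + 13 days = June 16, 2026.
From May 17, 2026 through May 22, 2026 inclusive is 6 days; tolling adds 6 days: June 16, 2026 + 6 days = June 22, 2026.
From May 26, 2026 through June 1, 2026 inclusive is 7 days; tolling adds 7 days: June 22, 2026 + 7 days = June 29, 2026.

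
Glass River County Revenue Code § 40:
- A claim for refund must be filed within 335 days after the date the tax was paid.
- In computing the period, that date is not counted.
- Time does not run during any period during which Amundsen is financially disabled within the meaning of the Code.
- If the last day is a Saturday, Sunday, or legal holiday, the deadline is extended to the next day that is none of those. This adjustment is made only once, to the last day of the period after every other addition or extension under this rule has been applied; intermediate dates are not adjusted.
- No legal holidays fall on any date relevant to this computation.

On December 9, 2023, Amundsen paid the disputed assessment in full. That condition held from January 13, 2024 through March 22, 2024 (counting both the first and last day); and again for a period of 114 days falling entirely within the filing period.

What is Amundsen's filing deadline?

May 12, 2025

335 days after December 9, 2023 is November 8, 2024.
From January 13, 2024 through March 22, 2024 inclusive is 70 days; tolling adds 70 days: November 8, 2024 + 70 days = January 17, 2025.
Tolling adds 114 days: January 17, 2025 + 114 days = May 11, 2025.
May 11, 2025 is Sunday. The next qualifying day is May 12, 2025.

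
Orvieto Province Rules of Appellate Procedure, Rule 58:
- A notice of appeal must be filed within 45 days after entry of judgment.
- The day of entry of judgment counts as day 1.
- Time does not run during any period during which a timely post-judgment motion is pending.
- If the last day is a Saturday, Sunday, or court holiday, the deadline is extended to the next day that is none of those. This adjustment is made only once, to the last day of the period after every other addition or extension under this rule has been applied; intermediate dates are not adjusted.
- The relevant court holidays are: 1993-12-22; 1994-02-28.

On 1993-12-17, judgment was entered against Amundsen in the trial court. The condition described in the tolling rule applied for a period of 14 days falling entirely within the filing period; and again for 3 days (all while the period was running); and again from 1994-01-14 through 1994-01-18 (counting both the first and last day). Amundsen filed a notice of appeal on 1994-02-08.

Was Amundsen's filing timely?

Counting 1993-12-17 as day 1, day 45 is January 30, 1994.
Tolling adds 14 days: January 30, 1994 + 14 days = February 13, 1994.
Tolling adds 3 days: February 13, 1994 + 3 days = February 16, 1994.
From January 14, 1994 through January 18, 1994 inclusive is 5 days; tolling adds 5 days: February 16, 1994 + 5 days = February 21, 1994.
February 21, 1994 is a Monday and not a court holiday, so no extension applies.
The deadline is February 21, 1994; the filing on February 8, 1994 is on or before that date.

Yes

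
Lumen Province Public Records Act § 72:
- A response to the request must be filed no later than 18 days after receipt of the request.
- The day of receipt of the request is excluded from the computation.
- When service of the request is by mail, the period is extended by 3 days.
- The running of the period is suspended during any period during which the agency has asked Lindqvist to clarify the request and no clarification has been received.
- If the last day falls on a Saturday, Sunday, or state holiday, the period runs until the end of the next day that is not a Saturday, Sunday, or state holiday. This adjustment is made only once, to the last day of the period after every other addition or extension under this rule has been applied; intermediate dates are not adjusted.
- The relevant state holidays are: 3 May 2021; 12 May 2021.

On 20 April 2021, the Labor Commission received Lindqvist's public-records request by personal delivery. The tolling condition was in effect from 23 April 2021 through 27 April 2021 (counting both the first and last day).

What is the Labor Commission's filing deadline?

18 days after 20 April 2021 is May 8, 2021.
Service was not by mail, so no mail extension applies.
From April 23, 2021 through April 27, 2021 inclusive is 5 days; tolling adds 5 days: May 8, 2021 + 5 days = May 13, 2021.
May 13, 2021 is a Thursday and not a state holiday, so no extension applies.

May 13, 2021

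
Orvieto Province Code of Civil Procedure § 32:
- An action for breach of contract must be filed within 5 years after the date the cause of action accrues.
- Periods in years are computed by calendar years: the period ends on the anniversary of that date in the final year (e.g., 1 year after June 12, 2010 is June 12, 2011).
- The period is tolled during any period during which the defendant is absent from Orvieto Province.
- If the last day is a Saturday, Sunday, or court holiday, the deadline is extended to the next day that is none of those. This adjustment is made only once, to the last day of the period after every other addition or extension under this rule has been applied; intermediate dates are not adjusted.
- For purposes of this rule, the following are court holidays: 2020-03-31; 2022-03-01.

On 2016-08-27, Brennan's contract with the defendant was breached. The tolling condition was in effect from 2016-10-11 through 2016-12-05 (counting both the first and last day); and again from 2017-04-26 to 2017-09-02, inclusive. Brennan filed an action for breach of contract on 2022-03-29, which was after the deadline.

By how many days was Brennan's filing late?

5 years after 2016-08-27 is August 27, 2021.
From October 11, 2016 through December 5, 2016 inclusive is 56 days; tolling adds 56 days: August 27, 2021 + 56 days = October 22, 2021.
From April 26, 2017 through September 2, 2017 inclusive is 130 days; tolling adds 130 days: October 22, 2021 + 130 days = March 1, 2022.
March 1, 2022 is a listed holiday. The next qualifying day is March 2, 2022.
The deadline is March 2, 2022; from March 2, 2022 to March 29, 2022 is 27 days.

27 days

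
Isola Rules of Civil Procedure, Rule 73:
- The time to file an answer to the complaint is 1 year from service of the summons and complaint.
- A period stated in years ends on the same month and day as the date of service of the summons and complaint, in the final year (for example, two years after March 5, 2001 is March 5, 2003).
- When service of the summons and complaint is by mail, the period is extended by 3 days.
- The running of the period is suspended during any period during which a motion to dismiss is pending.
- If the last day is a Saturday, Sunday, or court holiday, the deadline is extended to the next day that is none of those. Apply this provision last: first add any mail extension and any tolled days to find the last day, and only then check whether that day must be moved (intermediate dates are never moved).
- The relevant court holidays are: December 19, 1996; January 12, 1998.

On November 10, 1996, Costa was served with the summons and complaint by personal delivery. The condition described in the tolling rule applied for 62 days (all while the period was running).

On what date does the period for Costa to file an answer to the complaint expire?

January 13, 1998

1 year after November 10, 1996 is November 10, 1997.
Service was not by mail, so no mail extension applies.
Tolling adds 62 days: November 10, 1997 + 62 days = January 11, 1998.
January 11, 1998 is Sunday; January 12, 1998 is a listed holiday. The next qualifying day is January 13, 1998.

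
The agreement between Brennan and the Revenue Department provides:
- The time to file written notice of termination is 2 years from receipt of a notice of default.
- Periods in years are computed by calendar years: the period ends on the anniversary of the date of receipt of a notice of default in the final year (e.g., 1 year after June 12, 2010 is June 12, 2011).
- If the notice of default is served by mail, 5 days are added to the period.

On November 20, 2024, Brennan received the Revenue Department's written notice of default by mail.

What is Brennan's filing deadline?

2 years after November 20, 2024 is November 20, 2026.
Service was by mail, adding 5 days: November 20, 2026 + 5 days = November 25, 2026.

November 25, 2026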